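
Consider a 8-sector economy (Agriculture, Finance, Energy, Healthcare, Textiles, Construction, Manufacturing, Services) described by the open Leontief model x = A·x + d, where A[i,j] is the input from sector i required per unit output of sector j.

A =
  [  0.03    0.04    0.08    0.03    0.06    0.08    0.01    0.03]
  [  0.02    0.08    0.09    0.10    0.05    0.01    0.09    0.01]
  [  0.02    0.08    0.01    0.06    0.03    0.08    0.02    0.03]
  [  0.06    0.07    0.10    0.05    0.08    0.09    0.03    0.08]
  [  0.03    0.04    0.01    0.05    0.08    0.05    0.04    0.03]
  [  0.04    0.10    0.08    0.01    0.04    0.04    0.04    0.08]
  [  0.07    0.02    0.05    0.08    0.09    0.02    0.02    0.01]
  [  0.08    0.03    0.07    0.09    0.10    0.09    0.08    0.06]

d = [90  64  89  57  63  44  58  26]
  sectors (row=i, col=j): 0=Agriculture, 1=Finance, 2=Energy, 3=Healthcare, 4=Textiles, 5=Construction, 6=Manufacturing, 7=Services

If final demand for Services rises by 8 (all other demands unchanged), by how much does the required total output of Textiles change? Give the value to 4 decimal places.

Form M = I − A:
  [  0.97   -0.04   -0.08   -0.03   -0.06   -0.08   -0.01   -0.03]
  [ -0.02    0.92   -0.09   -0.10   -0.05   -0.01   -0.09   -0.01]
  [ -0.02   -0.08    0.99   -0.06   -0.03   -0.08   -0.02   -0.03]
  [ -0.06   -0.07   -0.10    0.95   -0.08   -0.09   -0.03   -0.08]
  [ -0.03   -0.04   -0.01   -0.05    0.92   -0.05   -0.04   -0.03]
  [ -0.04   -0.10   -0.08   -0.01   -0.04    0.96   -0.04   -0.08]
  [ -0.07   -0.02   -0.05   -0.08   -0.09   -0.02    0.98   -0.01]
  [ -0.08   -0.03   -0.07   -0.09   -0.10   -0.09   -0.08    0.94]
Leontief inverse L = M⁻¹:
  [  1.0539    0.0801    0.1150    0.0637    0.0971    0.1153    0.0357    0.0569]
  [  0.0525    1.1264    0.1358    0.1486    0.1004    0.0528    0.1208    0.0396]
  [  0.0447    0.1183    1.0500    0.0942    0.0674    0.1111    0.0475    0.0563]
  [  0.0999    0.1298    0.1571    1.1059    0.1414    0.1467    0.0717    0.1215]
  [  0.0546    0.0732    0.0444    0.0825    1.1188    0.0814    0.0641    0.0543]
  [  0.0708    0.1448    0.1244    0.0579    0.0877    1.0811    0.0749    0.1083]
  [  0.0945    0.0559    0.0853    0.1129    0.1302    0.0580    1.0423    0.0361]
  [  0.1249    0.0904    0.1312    0.1470    0.1685    0.1509    0.1200    1.1050]
Total output x = L · d:
  x_0 = 1.0539·90 + 0.0801·64 + 0.1150·89 + 0.0637·57 + 0.0971·63 + 0.1153·44 + 0.0357·58 + 0.0569·26 = 128.5821
  x_1 = 0.0525·90 + 1.1264·64 + 0.1358·89 + 0.1486·57 + 0.1004·63 + 0.0528·44 + 0.1208·58 + 0.0396·26 = 114.0539
  x_2 = 0.0447·90 + 0.1183·64 + 1.0500·89 + 0.0942·57 + 0.0674·63 + 0.1111·44 + 0.0475·58 + 0.0563·26 = 123.7641
  x_3 = 0.0999·90 + 0.1298·64 + 0.1571·89 + 1.1059·57 + 0.1414·63 + 0.1467·44 + 0.0717·58 + 0.1215·26 = 116.9950
  x_4 = 0.0546·90 + 0.0732·64 + 0.0444·89 + 0.0825·57 + 1.1188·63 + 0.0814·44 + 0.0641·58 + 0.0543·26 = 97.4477
  x_5 = 0.0708·90 + 0.1448·64 + 0.1244·89 + 0.0579·57 + 0.0877·63 + 1.0811·44 + 0.0749·58 + 0.1083·26 = 90.2616
  x_6 = 0.0945·90 + 0.0559·64 + 0.0853·89 + 0.1129·57 + 0.1302·63 + 0.0580·44 + 1.0423·58 + 0.0361·26 = 98.2709
  x_7 = 0.1249·90 + 0.0904·64 + 0.1312·89 + 0.1470·57 + 0.1685·63 + 0.1509·44 + 0.1200·58 + 1.1050·26 = 90.0332
Δx_4 = L[4,7] · Δd_7 = 0.0543 · 8 = 0.4342

0.4342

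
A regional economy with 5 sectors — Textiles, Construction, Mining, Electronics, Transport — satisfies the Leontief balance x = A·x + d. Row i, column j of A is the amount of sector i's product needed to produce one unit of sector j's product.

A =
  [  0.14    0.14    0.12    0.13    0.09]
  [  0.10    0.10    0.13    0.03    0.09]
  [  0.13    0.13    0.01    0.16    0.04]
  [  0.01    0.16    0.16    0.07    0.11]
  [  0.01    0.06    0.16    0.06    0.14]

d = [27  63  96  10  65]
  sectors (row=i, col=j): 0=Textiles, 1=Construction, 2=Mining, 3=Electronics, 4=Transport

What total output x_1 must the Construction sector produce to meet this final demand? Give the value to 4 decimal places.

114.2892

Form M = I − A:
  [  0.86   -0.14   -0.12   -0.13   -0.09]
  [ -0.10    0.90   -0.13   -0.03   -0.09]
  [ -0.13   -0.13    0.99   -0.16   -0.04]
  [ -0.01   -0.16   -0.16    0.93   -0.11]
  [ -0.01   -0.06   -0.16   -0.06    0.86]
Leontief inverse L = M⁻¹:
  [  1.2405    0.2867    0.2596    0.2404    0.2027]
  [  0.1771    1.2026    0.2250    0.1132    0.1693]
  [  0.2031    0.2454    1.1265    0.2385    0.1298]
  [  0.0871    0.2701    0.2645    1.1544    0.1973]
  [  0.0706    0.1517    0.2467    0.1356    1.2149]
Total output x = L · d:
  x_0 = 1.2405·27 + 0.2867·63 + 0.2596·96 + 0.2404·10 + 0.2027·65 = 92.0574
  x_1 = 0.1771·27 + 1.2026·63 + 0.2250·96 + 0.1132·10 + 0.1693·65 = 114.2892
  x_2 = 0.2031·27 + 0.2454·63 + 1.1265·96 + 0.2385·10 + 0.1298·65 = 139.9046
  x_3 = 0.0871·27 + 0.2701·63 + 0.2645·96 + 1.1544·10 + 0.1973·65 = 69.1335
  x_4 = 0.0706·27 + 0.1517·63 + 0.2467·96 + 0.1356·10 + 1.2149·65 = 115.4775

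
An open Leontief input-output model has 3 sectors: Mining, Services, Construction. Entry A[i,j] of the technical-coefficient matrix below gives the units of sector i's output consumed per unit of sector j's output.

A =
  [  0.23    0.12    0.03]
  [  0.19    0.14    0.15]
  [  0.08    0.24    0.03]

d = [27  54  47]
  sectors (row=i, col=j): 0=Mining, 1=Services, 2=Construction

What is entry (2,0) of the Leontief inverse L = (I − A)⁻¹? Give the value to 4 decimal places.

L[2,0] = 0.1947

Form M = I − A:
  [  0.77   -0.12   -0.03]
  [ -0.19    0.86   -0.15]
  [ -0.08   -0.24    0.97]
Leontief inverse L = M⁻¹:
  [  1.3583    0.2103    0.0745]
  [  0.3341    1.2670    0.2063]
  [  0.1947    0.3308    1.0881]
Total output x = L · d:
  x_0 = 1.3583·27 + 0.2103·54 + 0.0745·47 = 51.5369
  x_1 = 0.3341·27 + 1.2670·54 + 0.2063·47 = 87.1294
  x_2 = 0.1947·27 + 0.3308·54 + 1.0881·47 = 74.2619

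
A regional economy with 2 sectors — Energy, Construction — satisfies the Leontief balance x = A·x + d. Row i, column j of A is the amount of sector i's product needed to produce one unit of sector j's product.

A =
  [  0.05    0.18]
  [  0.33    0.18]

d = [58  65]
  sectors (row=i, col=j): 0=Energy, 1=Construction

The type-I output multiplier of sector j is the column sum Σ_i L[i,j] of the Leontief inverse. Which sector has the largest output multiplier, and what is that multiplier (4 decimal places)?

Form M = I − A:
  [  0.95   -0.18]
  [ -0.33    0.82]
Leontief inverse L = M⁻¹:
  [  1.1395    0.2501]
  [  0.4586    1.3202]
Total output x = L · d:
  x_0 = 1.1395·58 + 0.2501·65 = 82.3513
  x_1 = 0.4586·58 + 1.3202·65 = 112.4097
Output multipliers (column sums of L):
  Energy: 1.5981
  Construction: 1.5703

Energy (1.5981)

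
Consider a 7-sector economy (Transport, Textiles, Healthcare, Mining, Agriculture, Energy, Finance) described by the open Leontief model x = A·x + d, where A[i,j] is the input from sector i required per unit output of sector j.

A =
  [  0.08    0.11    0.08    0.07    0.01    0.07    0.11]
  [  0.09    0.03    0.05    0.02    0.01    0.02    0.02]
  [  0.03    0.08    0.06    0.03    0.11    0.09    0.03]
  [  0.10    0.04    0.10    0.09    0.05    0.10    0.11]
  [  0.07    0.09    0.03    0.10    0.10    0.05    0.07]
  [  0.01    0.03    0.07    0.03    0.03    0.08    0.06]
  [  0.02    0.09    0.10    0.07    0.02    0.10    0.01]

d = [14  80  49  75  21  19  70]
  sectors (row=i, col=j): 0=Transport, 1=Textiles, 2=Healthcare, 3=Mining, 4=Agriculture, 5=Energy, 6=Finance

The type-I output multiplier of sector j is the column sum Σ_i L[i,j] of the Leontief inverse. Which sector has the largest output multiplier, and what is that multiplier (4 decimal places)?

Form M = I − A:
  [  0.92   -0.11   -0.08   -0.07   -0.01   -0.07   -0.11]
  [ -0.09    0.97   -0.05   -0.02   -0.01   -0.02   -0.02]
  [ -0.03   -0.08    0.94   -0.03   -0.11   -0.09   -0.03]
  [ -0.10   -0.04   -0.10    0.91   -0.05   -0.10   -0.11]
  [ -0.07   -0.09   -0.03   -0.10    0.90   -0.05   -0.07]
  [ -0.01   -0.03   -0.07   -0.03   -0.03    0.92   -0.06]
  [ -0.02   -0.09   -0.10   -0.07   -0.02   -0.10    0.99]
Leontief inverse L = M⁻¹:
  [  1.1294    0.1682    0.1460    0.1172    0.0468    0.1363    0.1579]
  [  0.1148    1.0608    0.0804    0.0431    0.0280    0.0509    0.0465]
  [  0.0705    0.1268    1.1068    0.0710    0.1476    0.1398    0.0707]
  [  0.1545    0.1098    0.1758    1.1488    0.0980    0.1800    0.1702]
  [  0.1252    0.1492    0.0932    0.1547    1.1407    0.1142    0.1245]
  [  0.0342    0.0630    0.1068    0.0573    0.0566    1.1201    0.0866]
  [  0.0573    0.1298    0.1472    0.1036    0.0541    0.1497    1.0480]
Total output x = L · d:
  x_0 = 1.1294·14 + 0.1682·80 + 0.1460·49 + 0.1172·75 + 0.0468·21 + 0.1363·19 + 0.1579·70 = 59.8296
  x_1 = 0.1148·14 + 1.0608·80 + 0.0804·49 + 0.0431·75 + 0.0280·21 + 0.0509·19 + 0.0465·70 = 98.4591
  x_2 = 0.0705·14 + 0.1268·80 + 1.1068·49 + 0.0710·75 + 0.1476·21 + 0.1398·19 + 0.0707·70 = 81.3928
  x_3 = 0.1545·14 + 0.1098·80 + 0.1758·49 + 1.1488·75 + 0.0980·21 + 0.1800·19 + 0.1702·70 = 123.1196
  x_4 = 0.1252·14 + 0.1492·80 + 0.0932·49 + 0.1547·75 + 1.1407·21 + 0.1142·19 + 0.1245·70 = 64.6970
  x_5 = 0.0342·14 + 0.0630·80 + 0.1068·49 + 0.0573·75 + 0.0566·21 + 1.1201·19 + 0.0866·70 = 43.5807
  x_6 = 0.0573·14 + 0.1298·80 + 0.1472·49 + 0.1036·75 + 0.0541·21 + 0.1497·19 + 1.0480·70 = 103.5026
Output multipliers (column sums of L):
  Transport: 1.6858
  Textiles: 1.8076
  Healthcare: 1.8562
  Mining: 1.6957
  Agriculture: 1.5719
  Energy: 1.8911
  Finance: 1.7043

Energy (1.8911)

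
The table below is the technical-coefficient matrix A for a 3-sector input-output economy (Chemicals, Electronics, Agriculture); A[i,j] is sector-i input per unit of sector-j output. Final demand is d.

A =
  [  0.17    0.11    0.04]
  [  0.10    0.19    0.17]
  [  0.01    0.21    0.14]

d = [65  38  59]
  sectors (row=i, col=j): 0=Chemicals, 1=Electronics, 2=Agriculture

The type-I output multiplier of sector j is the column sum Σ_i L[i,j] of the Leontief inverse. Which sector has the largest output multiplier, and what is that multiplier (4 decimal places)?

Form M = I − A:
  [  0.83   -0.11   -0.04]
  [ -0.10    0.81   -0.17]
  [ -0.01   -0.21    0.86]
Leontief inverse L = M⁻¹:
  [  1.2290    0.1915    0.0950]
  [  0.1631    1.3267    0.2698]
  [  0.0541    0.3262    1.2298]
Total output x = L · d:
  x_0 = 1.2290·65 + 0.1915·38 + 0.0950·59 = 92.7730
  x_1 = 0.1631·65 + 1.3267·38 + 0.2698·59 = 76.9348
  x_2 = 0.0541·65 + 0.3262·38 + 1.2298·59 = 88.4698
Output multipliers (column sums of L):
  Chemicals: 1.4462
  Electronics: 1.8444
  Agriculture: 1.5946

Electronics (1.8444)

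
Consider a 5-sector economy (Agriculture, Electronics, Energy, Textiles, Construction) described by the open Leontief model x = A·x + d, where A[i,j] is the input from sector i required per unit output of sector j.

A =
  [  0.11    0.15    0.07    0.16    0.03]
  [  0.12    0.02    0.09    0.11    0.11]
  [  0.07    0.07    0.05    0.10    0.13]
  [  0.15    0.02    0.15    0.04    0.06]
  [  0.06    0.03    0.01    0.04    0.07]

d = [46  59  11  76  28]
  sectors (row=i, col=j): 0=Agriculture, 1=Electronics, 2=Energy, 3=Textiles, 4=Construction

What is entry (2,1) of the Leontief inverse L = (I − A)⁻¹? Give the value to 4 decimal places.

L[2,1] = 0.1088

Form M = I − A:
  [  0.89   -0.15   -0.07   -0.16   -0.03]
  [ -0.12    0.98   -0.09   -0.11   -0.11]
  [ -0.07   -0.07    0.95   -0.10   -0.13]
  [ -0.15   -0.02   -0.15    0.96   -0.06]
  [ -0.06   -0.03   -0.01   -0.04    0.93]
Leontief inverse L = M⁻¹:
  [  1.2107    0.2039    0.1482    0.2448    0.0997]
  [  0.1966    1.0696    0.1456    0.1774    0.1646]
  [  0.1400    0.1088    1.1001    0.1580    0.1814]
  [  0.2211    0.0744    0.2003    1.1127    0.1157]
  [  0.0955    0.0520    0.0347    0.0711    1.0939]
Total output x = L · d:
  x_0 = 1.2107·46 + 0.2039·59 + 0.1482·11 + 0.2448·76 + 0.0997·28 = 90.7491
  x_1 = 0.1966·46 + 1.0696·59 + 0.1456·11 + 0.1774·76 + 0.1646·28 = 91.8397
  x_2 = 0.1400·46 + 0.1088·59 + 1.1001·11 + 0.1580·76 + 0.1814·28 = 42.0442
  x_3 = 0.2211·46 + 0.0744·59 + 0.2003·11 + 1.1127·76 + 0.1157·28 = 104.5711
  x_4 = 0.0955·46 + 0.0520·59 + 0.0347·11 + 0.0711·76 + 1.0939·28 = 43.8746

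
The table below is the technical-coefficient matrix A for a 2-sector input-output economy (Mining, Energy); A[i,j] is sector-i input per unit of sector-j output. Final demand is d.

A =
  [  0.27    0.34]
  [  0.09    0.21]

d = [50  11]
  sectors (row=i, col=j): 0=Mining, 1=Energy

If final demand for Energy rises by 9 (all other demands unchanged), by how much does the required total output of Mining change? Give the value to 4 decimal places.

5.6034

Form M = I − A:
  [  0.73   -0.34]
  [ -0.09    0.79]
Leontief inverse L = M⁻¹:
  [  1.4466    0.6226]
  [  0.1648    1.3368]
Total output x = L · d:
  x_0 = 1.4466·50 + 0.6226·11 = 79.1796
  x_1 = 0.1648·50 + 1.3368·11 = 22.9445
Δx_0 = L[0,1] · Δd_1 = 0.6226 · 9 = 5.6034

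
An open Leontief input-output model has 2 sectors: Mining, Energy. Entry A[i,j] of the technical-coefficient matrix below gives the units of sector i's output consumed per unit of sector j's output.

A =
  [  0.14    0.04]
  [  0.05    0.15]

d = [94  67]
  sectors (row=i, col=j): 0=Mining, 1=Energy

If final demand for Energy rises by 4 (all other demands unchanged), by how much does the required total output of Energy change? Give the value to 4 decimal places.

4.7188

Form M = I − A:
  [  0.86   -0.04]
  [ -0.05    0.85]
Leontief inverse L = M⁻¹:
  [  1.1660    0.0549]
  [  0.0686    1.1797]
Total output x = L · d:
  x_0 = 1.1660·94 + 0.0549·67 = 113.2785
  x_1 = 0.0686·94 + 1.1797·67 = 85.4870
Δx_1 = L[1,1] · Δd_1 = 1.1797 · 4 = 4.7188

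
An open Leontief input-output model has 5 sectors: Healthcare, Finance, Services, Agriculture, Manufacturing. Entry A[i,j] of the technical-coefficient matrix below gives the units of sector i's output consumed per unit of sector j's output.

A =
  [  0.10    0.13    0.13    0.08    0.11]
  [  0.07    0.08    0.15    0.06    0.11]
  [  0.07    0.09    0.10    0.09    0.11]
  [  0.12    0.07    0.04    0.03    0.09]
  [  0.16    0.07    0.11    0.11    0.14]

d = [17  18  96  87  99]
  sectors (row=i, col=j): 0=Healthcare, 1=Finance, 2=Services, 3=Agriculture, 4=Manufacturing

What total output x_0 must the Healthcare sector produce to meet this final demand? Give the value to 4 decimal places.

Form M = I − A:
  [  0.90   -0.13   -0.13   -0.08   -0.11]
  [ -0.07    0.92   -0.15   -0.06   -0.11]
  [ -0.07   -0.09    0.90   -0.09   -0.11]
  [ -0.12   -0.07   -0.04    0.97   -0.09]
  [ -0.16   -0.07   -0.11   -0.11    0.86]
Leontief inverse L = M⁻¹:
  [  1.2111    0.2255    0.2482    0.1632    0.2326]
  [  0.1658    1.1614    0.2498    0.1331    0.2156]
  [  0.1651    0.1686    1.1961    0.1591    0.2123]
  [  0.1950    0.1349    0.1198    1.0859    0.1712]
  [  0.2849    0.1753    0.2348    0.2004    1.2727]
Total output x = L · d:
  x_0 = 1.2111·17 + 0.2255·18 + 0.2482·96 + 0.1632·87 + 0.2326·99 = 85.7019
  x_1 = 0.1658·17 + 1.1614·18 + 0.2498·96 + 0.1331·87 + 0.2156·99 = 80.6362
  x_2 = 0.1651·17 + 0.1686·18 + 1.1961·96 + 0.1591·87 + 0.2123·99 = 155.5263
  x_3 = 0.1950·17 + 0.1349·18 + 0.1198·96 + 1.0859·87 + 0.1712·99 = 128.6676
  x_4 = 0.2849·17 + 0.1753·18 + 0.2348·96 + 0.2004·87 + 1.2727·99 = 173.9746

85.7019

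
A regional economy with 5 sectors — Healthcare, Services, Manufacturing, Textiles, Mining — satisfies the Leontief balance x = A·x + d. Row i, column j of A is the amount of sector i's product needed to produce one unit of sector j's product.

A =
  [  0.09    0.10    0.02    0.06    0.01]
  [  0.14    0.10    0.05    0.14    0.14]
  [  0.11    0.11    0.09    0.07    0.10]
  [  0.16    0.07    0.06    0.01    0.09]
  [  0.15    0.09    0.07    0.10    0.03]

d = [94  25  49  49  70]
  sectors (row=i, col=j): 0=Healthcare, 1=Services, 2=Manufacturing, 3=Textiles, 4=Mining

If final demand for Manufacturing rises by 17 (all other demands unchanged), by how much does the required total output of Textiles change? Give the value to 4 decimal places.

1.5764

Form M = I − A:
  [  0.91   -0.10   -0.02   -0.06   -0.01]
  [ -0.14    0.90   -0.05   -0.14   -0.14]
  [ -0.11   -0.11    0.91   -0.07   -0.10]
  [ -0.16   -0.07   -0.06    0.99   -0.09]
  [ -0.15   -0.09   -0.07   -0.10    0.97]
Leontief inverse L = M⁻¹:
  [  1.1514    0.1455    0.0433    0.0981    0.0464]
  [  0.2663    1.1900    0.1010    0.2122    0.2046]
  [  0.2166    0.1893    1.1353    0.1363    0.1592]
  [  0.2402    0.1337    0.0927    1.0633    0.1300]
  [  0.2432    0.1604    0.1076    0.1543    1.0820]
Total output x = L · d:
  x_0 = 1.1514·94 + 0.1455·25 + 0.0433·49 + 0.0981·49 + 0.0464·70 = 122.0551
  x_1 = 0.2663·94 + 1.1900·25 + 0.1010·49 + 0.2122·49 + 0.2046·70 = 84.4537
  x_2 = 0.2166·94 + 0.1893·25 + 1.1353·49 + 0.1363·49 + 0.1592·70 = 98.5448
  x_3 = 0.2402·94 + 0.1337·25 + 0.0927·49 + 1.0633·49 + 0.1300·70 = 91.6591
  x_4 = 0.2432·94 + 0.1604·25 + 0.1076·49 + 0.1543·49 + 1.0820·70 = 115.4362
Δx_3 = L[3,2] · Δd_2 = 0.0927 · 17 = 1.5764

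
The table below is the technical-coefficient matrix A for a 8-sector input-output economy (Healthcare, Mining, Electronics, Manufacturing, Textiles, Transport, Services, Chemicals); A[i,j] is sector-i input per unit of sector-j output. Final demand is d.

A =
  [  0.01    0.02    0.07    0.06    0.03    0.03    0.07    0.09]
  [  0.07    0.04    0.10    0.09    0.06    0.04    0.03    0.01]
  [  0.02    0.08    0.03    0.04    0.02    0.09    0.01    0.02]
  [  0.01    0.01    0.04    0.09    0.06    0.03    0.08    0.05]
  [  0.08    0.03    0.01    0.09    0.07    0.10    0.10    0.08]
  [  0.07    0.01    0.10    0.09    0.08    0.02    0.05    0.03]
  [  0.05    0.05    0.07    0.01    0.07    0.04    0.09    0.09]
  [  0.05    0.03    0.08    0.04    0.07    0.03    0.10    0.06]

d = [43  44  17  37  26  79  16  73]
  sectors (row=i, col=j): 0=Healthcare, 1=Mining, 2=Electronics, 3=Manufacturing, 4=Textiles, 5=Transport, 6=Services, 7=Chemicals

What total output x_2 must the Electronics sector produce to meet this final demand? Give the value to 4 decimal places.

41.5537

Form M = I − A:
  [  0.99   -0.02   -0.07   -0.06   -0.03   -0.03   -0.07   -0.09]
  [ -0.07    0.96   -0.10   -0.09   -0.06   -0.04   -0.03   -0.01]
  [ -0.02   -0.08    0.97   -0.04   -0.02   -0.09   -0.01   -0.02]
  [ -0.01   -0.01   -0.04    0.91   -0.06   -0.03   -0.08   -0.05]
  [ -0.08   -0.03   -0.01   -0.09    0.93   -0.10   -0.10   -0.08]
  [ -0.07   -0.01   -0.10   -0.09   -0.08    0.98   -0.05   -0.03]
  [ -0.05   -0.05   -0.07   -0.01   -0.07   -0.04    0.91   -0.09]
  [ -0.05   -0.03   -0.08   -0.04   -0.07   -0.03   -0.10    0.94]
Leontief inverse L = M⁻¹:
  [  1.0386    0.0446    0.1095    0.0975    0.0686    0.0623    0.1160    0.1264]
  [  0.0998    1.0666    0.1417    0.1391    0.1004    0.0788    0.0775    0.0498]
  [  0.0458    0.0970    1.0665    0.0783    0.0521    0.1141    0.0422    0.0444]
  [  0.0386    0.0322    0.0767    1.1293    0.0995    0.0622    0.1282    0.0885]
  [  0.1246    0.0604    0.0720    0.1515    1.1304    0.1442    0.1732    0.1395]
  [  0.1008    0.0378    0.1411    0.1380    0.1222    1.0612    0.1026    0.0745]
  [  0.0890    0.0811    0.1210    0.0577    0.1182    0.0820    1.1474    0.1376]
  [  0.0859    0.0604    0.1271    0.0862    0.1162    0.0715    0.1559    1.1071]
Total output x = L · d:
  x_0 = 1.0386·43 + 0.0446·44 + 0.1095·17 + 0.0975·37 + 0.0686·26 + 0.0623·79 + 0.1160·16 + 0.1264·73 = 69.8723
  x_1 = 0.0998·43 + 1.0666·44 + 0.1417·17 + 0.1391·37 + 0.1004·26 + 0.0788·79 + 0.0775·16 + 0.0498·73 = 72.4831
  x_2 = 0.0458·43 + 0.0970·44 + 1.0665·17 + 0.0783·37 + 0.0521·26 + 0.1141·79 + 0.0422·16 + 0.0444·73 = 41.5537
  x_3 = 0.0386·43 + 0.0322·44 + 0.0767·17 + 1.1293·37 + 0.0995·26 + 0.0622·79 + 0.1282·16 + 0.0885·73 = 62.1716
  x_4 = 0.1246·43 + 0.0604·44 + 0.0720·17 + 0.1515·37 + 1.1304·26 + 0.1442·79 + 0.1732·16 + 0.1395·73 = 68.5845
  x_5 = 0.1008·43 + 0.0378·44 + 0.1411·17 + 0.1380·37 + 0.1222·26 + 1.0612·79 + 0.1026·16 + 0.0745·73 = 107.5930
  x_6 = 0.0890·43 + 0.0811·44 + 0.1210·17 + 0.0577·37 + 0.1182·26 + 0.0820·79 + 1.1474·16 + 0.1376·73 = 49.5433
  x_7 = 0.0859·43 + 0.0604·44 + 0.1271·17 + 0.0862·37 + 0.1162·26 + 0.0715·79 + 0.1559·16 + 1.1071·73 = 103.6833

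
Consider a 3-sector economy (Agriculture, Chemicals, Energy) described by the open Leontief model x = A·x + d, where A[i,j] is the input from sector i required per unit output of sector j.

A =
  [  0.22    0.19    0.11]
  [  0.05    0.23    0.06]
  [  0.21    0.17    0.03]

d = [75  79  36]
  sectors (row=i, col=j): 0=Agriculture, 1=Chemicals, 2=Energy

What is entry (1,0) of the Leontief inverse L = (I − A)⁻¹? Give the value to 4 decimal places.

Form M = I − A:
  [  0.78   -0.19   -0.11]
  [ -0.05    0.77   -0.06]
  [ -0.21   -0.17    0.97]
Leontief inverse L = M⁻¹:
  [  1.3535    0.3730    0.1766]
  [  0.1123    1.3476    0.0961]
  [  0.3127    0.3169    1.0860]
Total output x = L · d:
  x_0 = 1.3535·75 + 0.3730·79 + 0.1766·36 = 137.3320
  x_1 = 0.1123·75 + 1.3476·79 + 0.0961·36 = 118.3399
  x_2 = 0.3127·75 + 0.3169·79 + 1.0860·36 = 87.5850

L[1,0] = 0.1123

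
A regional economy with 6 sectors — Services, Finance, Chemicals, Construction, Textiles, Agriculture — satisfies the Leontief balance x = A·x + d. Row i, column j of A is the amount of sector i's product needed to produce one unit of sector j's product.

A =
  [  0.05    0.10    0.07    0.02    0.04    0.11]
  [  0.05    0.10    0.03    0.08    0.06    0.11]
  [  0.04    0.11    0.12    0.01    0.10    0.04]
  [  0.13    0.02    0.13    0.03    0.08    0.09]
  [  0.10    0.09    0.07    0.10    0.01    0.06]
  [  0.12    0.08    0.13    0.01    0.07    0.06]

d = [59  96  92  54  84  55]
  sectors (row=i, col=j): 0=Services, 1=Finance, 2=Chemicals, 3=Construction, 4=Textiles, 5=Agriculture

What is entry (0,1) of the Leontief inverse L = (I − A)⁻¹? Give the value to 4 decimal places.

L[0,1] = 0.1624

Form M = I − A:
  [  0.95   -0.10   -0.07   -0.02   -0.04   -0.11]
  [ -0.05    0.90   -0.03   -0.08   -0.06   -0.11]
  [ -0.04   -0.11    0.88   -0.01   -0.10   -0.04]
  [ -0.13   -0.02   -0.13    0.97   -0.08   -0.09]
  [ -0.10   -0.09   -0.07   -0.10    0.99   -0.06]
  [ -0.12   -0.08   -0.13   -0.01   -0.07    0.94]
Leontief inverse L = M⁻¹:
  [  1.1026    0.1624    0.1311    0.0477    0.0830    0.1635]
  [  0.1136    1.1642    0.0990    0.1121    0.1063    0.1713]
  [  0.0925    0.1787    1.1820    0.0447    0.1443    0.0955]
  [  0.1920    0.0970    0.2082    1.0601    0.1311    0.1525]
  [  0.1584    0.1542    0.1390    0.1278    1.0589    0.1223]
  [  0.1771    0.1570    0.2012    0.0426    0.1199    1.1232]
Total output x = L · d:
  x_0 = 1.1026·59 + 0.1624·96 + 0.1311·92 + 0.0477·54 + 0.0830·84 + 0.1635·55 = 111.2501
  x_1 = 0.1136·59 + 1.1642·96 + 0.0990·92 + 0.1121·54 + 0.1063·84 + 0.1713·55 = 151.9809
  x_2 = 0.0925·59 + 0.1787·96 + 1.1820·92 + 0.0447·54 + 0.1443·84 + 0.0955·55 = 151.1487
  x_3 = 0.1920·59 + 0.0970·96 + 0.2082·92 + 1.0601·54 + 0.1311·84 + 0.1525·55 = 116.4419
  x_4 = 0.1584·59 + 0.1542·96 + 0.1390·92 + 0.1278·54 + 1.0589·84 + 0.1223·55 = 139.5138
  x_5 = 0.1771·59 + 0.1570·96 + 0.2012·92 + 0.0426·54 + 0.1199·84 + 1.1232·55 = 118.1789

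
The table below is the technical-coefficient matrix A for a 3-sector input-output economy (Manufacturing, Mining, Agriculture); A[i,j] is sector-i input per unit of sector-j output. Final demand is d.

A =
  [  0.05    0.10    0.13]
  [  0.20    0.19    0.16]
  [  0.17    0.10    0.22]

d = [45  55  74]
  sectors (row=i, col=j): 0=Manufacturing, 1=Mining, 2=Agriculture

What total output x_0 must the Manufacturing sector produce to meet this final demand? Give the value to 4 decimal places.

Form M = I − A:
  [  0.95   -0.10   -0.13]
  [ -0.20    0.81   -0.16]
  [ -0.17   -0.10    0.78]
Leontief inverse L = M⁻¹:
  [  1.1274    0.1666    0.2221]
  [  0.3354    1.3162    0.3259]
  [  0.2887    0.2051    1.3722]
Total output x = L · d:
  x_0 = 1.1274·45 + 0.1666·55 + 0.2221·74 = 76.3329
  x_1 = 0.3354·45 + 1.3162·55 + 0.3259·74 = 111.6015
  x_2 = 0.2887·45 + 0.2051·55 + 1.3722·74 = 125.8163

76.3329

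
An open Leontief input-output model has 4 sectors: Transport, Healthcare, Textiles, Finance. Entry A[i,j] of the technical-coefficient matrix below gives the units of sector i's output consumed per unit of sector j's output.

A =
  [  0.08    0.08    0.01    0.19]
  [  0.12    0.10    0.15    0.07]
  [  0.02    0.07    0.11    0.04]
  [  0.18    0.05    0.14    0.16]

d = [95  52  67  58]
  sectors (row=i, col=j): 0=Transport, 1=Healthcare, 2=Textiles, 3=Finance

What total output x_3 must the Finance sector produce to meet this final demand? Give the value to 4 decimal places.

119.8479

Form M = I − A:
  [  0.92   -0.08   -0.01   -0.19]
  [ -0.12    0.90   -0.15   -0.07]
  [ -0.02   -0.07    0.89   -0.04]
  [ -0.18   -0.05   -0.14    0.84]
Leontief inverse L = M⁻¹:
  [  1.1589    0.1244    0.0774    0.2762]
  [  0.1841    1.1528    0.2197    0.1482]
  [  0.0526    0.0985    1.1526    0.0750]
  [  0.2681    0.1117    0.2218    1.2710]
Total output x = L · d:
  x_0 = 1.1589·95 + 0.1244·52 + 0.0774·67 + 0.2762·58 = 137.7695
  x_1 = 0.1841·95 + 1.1528·52 + 0.2197·67 + 0.1482·58 = 100.7498
  x_2 = 0.0526·95 + 0.0985·52 + 1.1526·67 + 0.0750·58 = 91.6874
  x_3 = 0.2681·95 + 0.1117·52 + 0.2218·67 + 1.2710·58 = 119.8479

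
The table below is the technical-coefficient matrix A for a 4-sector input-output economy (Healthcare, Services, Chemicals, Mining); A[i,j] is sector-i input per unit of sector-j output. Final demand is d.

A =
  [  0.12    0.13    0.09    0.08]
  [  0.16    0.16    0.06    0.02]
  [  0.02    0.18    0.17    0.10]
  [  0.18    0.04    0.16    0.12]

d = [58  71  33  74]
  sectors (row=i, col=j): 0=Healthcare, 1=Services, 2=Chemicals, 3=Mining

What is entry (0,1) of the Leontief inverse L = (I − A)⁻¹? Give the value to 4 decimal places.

L[0,1] = 0.2309

Form M = I − A:
  [  0.88   -0.13   -0.09   -0.08]
  [ -0.16    0.84   -0.06   -0.02]
  [ -0.02   -0.18    0.83   -0.10]
  [ -0.18   -0.04   -0.16    0.88]
Leontief inverse L = M⁻¹:
  [  1.2099    0.2309    0.1739    0.1350]
  [  0.2454    1.2595    0.1303    0.0657]
  [  0.1161    0.2978    1.2701    0.1617]
  [  0.2797    0.1586    0.2724    1.1964]
Total output x = L · d:
  x_0 = 1.2099·58 + 0.2309·71 + 0.1739·33 + 0.1350·74 = 102.3022
  x_1 = 0.2454·58 + 1.2595·71 + 0.1303·33 + 0.0657·74 = 112.8259
  x_2 = 0.1161·58 + 0.2978·71 + 1.2701·33 + 0.1617·74 = 81.7538
  x_3 = 0.2797·58 + 0.1586·71 + 0.2724·33 + 1.1964·74 = 125.0091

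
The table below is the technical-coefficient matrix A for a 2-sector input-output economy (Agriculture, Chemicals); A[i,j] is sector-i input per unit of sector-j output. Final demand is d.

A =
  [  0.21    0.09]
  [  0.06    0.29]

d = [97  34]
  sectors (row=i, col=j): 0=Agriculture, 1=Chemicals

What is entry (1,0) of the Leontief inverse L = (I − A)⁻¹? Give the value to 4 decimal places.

Form M = I − A:
  [  0.79   -0.09]
  [ -0.06    0.71]
Leontief inverse L = M⁻¹:
  [  1.2781    0.1620]
  [  0.1080    1.4221]
Total output x = L · d:
  x_0 = 1.2781·97 + 0.1620·34 = 129.4869
  x_1 = 0.1080·97 + 1.4221·34 = 58.8299

L[1,0] = 0.1080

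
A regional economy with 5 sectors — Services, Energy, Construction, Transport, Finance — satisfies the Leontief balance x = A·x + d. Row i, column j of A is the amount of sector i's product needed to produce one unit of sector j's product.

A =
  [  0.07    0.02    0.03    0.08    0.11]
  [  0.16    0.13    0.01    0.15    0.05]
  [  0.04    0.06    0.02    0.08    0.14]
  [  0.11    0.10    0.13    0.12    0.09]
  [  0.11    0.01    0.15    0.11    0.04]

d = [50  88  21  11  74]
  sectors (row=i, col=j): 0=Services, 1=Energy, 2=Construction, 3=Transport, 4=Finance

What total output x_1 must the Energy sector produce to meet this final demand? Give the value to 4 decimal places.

Form M = I − A:
  [  0.93   -0.02   -0.03   -0.08   -0.11]
  [ -0.16    0.87   -0.01   -0.15   -0.05]
  [ -0.04   -0.06    0.98   -0.08   -0.14]
  [ -0.11   -0.10   -0.13    0.88   -0.09]
  [ -0.11   -0.01   -0.15   -0.11    0.96]
Leontief inverse L = M⁻¹:
  [  1.1214    0.0485    0.0767    0.1366    0.1550]
  [  0.2519    1.1901    0.0718    0.2479    0.1246]
  [  0.1019    0.0953    1.0725    0.1464    0.1868]
  [  0.2013    0.1606    0.1966    1.2217    0.1746]
  [  0.1701    0.0513    0.1996    0.1811    1.1099]
Total output x = L · d:
  x_0 = 1.1214·50 + 0.0485·88 + 0.0767·21 + 0.1366·11 + 0.1550·74 = 74.9249
  x_1 = 0.2519·50 + 1.1901·88 + 0.0718·21 + 0.2479·11 + 0.1246·74 = 130.7726
  x_2 = 0.1019·50 + 0.0953·88 + 1.0725·21 + 0.1464·11 + 0.1868·74 = 51.4338
  x_3 = 0.2013·50 + 0.1606·88 + 0.1966·21 + 1.2217·11 + 0.1746·74 = 54.6880
  x_4 = 0.1701·50 + 0.0513·88 + 0.1996·21 + 0.1811·11 + 1.1099·74 = 101.3336

130.7726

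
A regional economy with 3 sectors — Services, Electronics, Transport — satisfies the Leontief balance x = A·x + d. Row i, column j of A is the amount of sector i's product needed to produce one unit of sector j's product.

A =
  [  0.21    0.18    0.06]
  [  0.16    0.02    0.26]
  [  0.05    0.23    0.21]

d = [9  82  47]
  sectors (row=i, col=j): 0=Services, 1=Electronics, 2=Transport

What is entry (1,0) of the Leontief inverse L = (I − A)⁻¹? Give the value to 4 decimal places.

L[1,0] = 0.2610

Form M = I − A:
  [  0.79   -0.18   -0.06]
  [ -0.16    0.98   -0.26]
  [ -0.05   -0.23    0.79]
Leontief inverse L = M⁻¹:
  [  1.3375    0.2921    0.1977]
  [  0.2610    1.1628    0.4025]
  [  0.1606    0.3570    1.3955]
Total output x = L · d:
  x_0 = 1.3375·9 + 0.2921·82 + 0.1977·47 = 45.2784
  x_1 = 0.2610·9 + 1.1628·82 + 0.4025·47 = 116.6179
  x_2 = 0.1606·9 + 0.3570·82 + 1.3955·47 = 96.3114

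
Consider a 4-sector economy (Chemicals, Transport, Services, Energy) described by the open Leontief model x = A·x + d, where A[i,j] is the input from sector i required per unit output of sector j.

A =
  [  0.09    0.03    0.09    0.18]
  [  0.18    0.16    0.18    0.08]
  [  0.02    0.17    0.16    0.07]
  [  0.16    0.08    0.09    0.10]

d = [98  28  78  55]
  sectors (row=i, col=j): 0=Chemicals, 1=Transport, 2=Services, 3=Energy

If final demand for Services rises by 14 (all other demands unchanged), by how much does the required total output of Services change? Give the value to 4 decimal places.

Form M = I − A:
  [  0.91   -0.03   -0.09   -0.18]
  [ -0.18    0.84   -0.18   -0.08]
  [ -0.02   -0.17    0.84   -0.07]
  [ -0.16   -0.08   -0.09    0.90]
Leontief inverse L = M⁻¹:
  [  1.1678    0.1014    0.1743    0.2561]
  [  0.2968    1.2866    0.3289    0.1993]
  [  0.1083    0.2761    1.2768    0.1455]
  [  0.2448    0.1600    0.1879    1.1889]
Total output x = L · d:
  x_0 = 1.1678·98 + 0.1014·28 + 0.1743·78 + 0.2561·55 = 144.9663
  x_1 = 0.2968·98 + 1.2866·28 + 0.3289·78 + 0.1993·55 = 101.7193
  x_2 = 0.1083·98 + 0.2761·28 + 1.2768·78 + 0.1455·55 = 125.9380
  x_3 = 0.2448·98 + 0.1600·28 + 0.1879·78 + 1.1889·55 = 108.5184
Δx_2 = L[2,2] · Δd_2 = 1.2768 · 14 = 17.8757

17.8757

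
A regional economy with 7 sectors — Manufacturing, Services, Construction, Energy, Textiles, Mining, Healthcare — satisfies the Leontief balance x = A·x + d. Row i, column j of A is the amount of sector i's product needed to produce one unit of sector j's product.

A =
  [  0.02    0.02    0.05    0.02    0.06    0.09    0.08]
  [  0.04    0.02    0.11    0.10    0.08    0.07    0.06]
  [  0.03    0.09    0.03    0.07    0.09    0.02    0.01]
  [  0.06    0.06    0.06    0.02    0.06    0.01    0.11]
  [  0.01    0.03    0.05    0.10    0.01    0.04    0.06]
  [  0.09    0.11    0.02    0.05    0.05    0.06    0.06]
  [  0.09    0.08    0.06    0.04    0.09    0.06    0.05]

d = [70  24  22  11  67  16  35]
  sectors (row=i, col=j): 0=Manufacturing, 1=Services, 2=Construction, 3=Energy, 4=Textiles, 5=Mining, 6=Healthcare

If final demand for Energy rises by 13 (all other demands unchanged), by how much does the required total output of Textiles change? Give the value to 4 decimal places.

1.6381

Form M = I − A:
  [  0.98   -0.02   -0.05   -0.02   -0.06   -0.09   -0.08]
  [ -0.04    0.98   -0.11   -0.10   -0.08   -0.07   -0.06]
  [ -0.03   -0.09    0.97   -0.07   -0.09   -0.02   -0.01]
  [ -0.06   -0.06   -0.06    0.98   -0.06   -0.01   -0.11]
  [ -0.01   -0.03   -0.05   -0.10    0.99   -0.04   -0.06]
  [ -0.09   -0.11   -0.02   -0.05   -0.05    0.94   -0.06]
  [ -0.09   -0.08   -0.06   -0.04   -0.09   -0.06    0.95]
Leontief inverse L = M⁻¹:
  [  1.0506    0.0572    0.0782    0.0532    0.0948    0.1183    0.1125]
  [  0.0777    1.0689    0.1495    0.1441    0.1284    0.1040    0.1070]
  [  0.0535    0.1179    1.0637    0.1058    0.1224    0.0458    0.0460]
  [  0.0899    0.0952    0.0960    1.0573    0.1014    0.0426    0.1461]
  [  0.0374    0.0620    0.0775    0.1260    1.0436    0.0615    0.0923]
  [  0.1256    0.1492    0.0634    0.0926    0.0963    1.1002    0.1070]
  [  0.1247    0.1222    0.1026    0.0862    0.1367    0.1000    1.0969]
Total output x = L · d:
  x_0 = 1.0506·70 + 0.0572·24 + 0.0782·22 + 0.0532·11 + 0.0948·67 + 0.1183·16 + 0.1125·35 = 89.4039
  x_1 = 0.0777·70 + 1.0689·24 + 0.1495·22 + 0.1441·11 + 0.1284·67 + 0.1040·16 + 0.1070·35 = 49.9804
  x_2 = 0.0535·70 + 0.1179·24 + 1.0637·22 + 0.1058·11 + 0.1224·67 + 0.0458·16 + 0.0460·35 = 41.6859
  x_3 = 0.0899·70 + 0.0952·24 + 0.0960·22 + 1.0573·11 + 0.1014·67 + 0.0426·16 + 0.1461·35 = 34.9098
  x_4 = 0.0374·70 + 0.0620·24 + 0.0775·22 + 0.1260·11 + 1.0436·67 + 0.0615·16 + 0.0923·35 = 81.3265
  x_5 = 0.1256·70 + 0.1492·24 + 0.0634·22 + 0.0926·11 + 0.0963·67 + 1.1002·16 + 0.1070·35 = 42.5860
  x_6 = 0.1247·70 + 0.1222·24 + 0.1026·22 + 0.0862·11 + 0.1367·67 + 0.1000·16 + 1.0969·35 = 64.0178
Δx_4 = L[4,3] · Δd_3 = 0.1260 · 13 = 1.6381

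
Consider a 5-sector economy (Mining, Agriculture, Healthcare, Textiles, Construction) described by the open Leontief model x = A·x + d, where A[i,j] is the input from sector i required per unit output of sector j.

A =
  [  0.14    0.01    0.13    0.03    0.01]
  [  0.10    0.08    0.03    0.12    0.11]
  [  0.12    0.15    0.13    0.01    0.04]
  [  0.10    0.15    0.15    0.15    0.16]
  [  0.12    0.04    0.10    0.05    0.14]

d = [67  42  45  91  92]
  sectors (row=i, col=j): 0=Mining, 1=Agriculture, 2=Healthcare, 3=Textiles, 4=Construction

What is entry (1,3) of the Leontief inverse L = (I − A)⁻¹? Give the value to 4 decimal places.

Form M = I − A:
  [  0.86   -0.01   -0.13   -0.03   -0.01]
  [ -0.10    0.92   -0.03   -0.12   -0.11]
  [ -0.12   -0.15    0.87   -0.01   -0.04]
  [ -0.10   -0.15   -0.15    0.85   -0.16]
  [ -0.12   -0.04   -0.10   -0.05    0.86]
Leontief inverse L = M⁻¹:
  [  1.2089    0.0560    0.1968    0.0553    0.0407]
  [  0.1978    1.1468    0.1220    0.1814    0.1884]
  [  0.2138    0.2132    1.2098    0.0576    0.0967]
  [  0.2558    0.2657    0.2941    1.2430    0.2819]
  [  0.2176    0.1014    0.1909    0.0951    1.2049]
Total output x = L · d:
  x_0 = 1.2089·67 + 0.0560·42 + 0.1968·45 + 0.0553·91 + 0.0407·92 = 100.9709
  x_1 = 0.1978·67 + 1.1468·42 + 0.1220·45 + 0.1814·91 + 0.1884·92 = 100.7446
  x_2 = 0.2138·67 + 0.2132·42 + 1.2098·45 + 0.0576·91 + 0.0967·92 = 91.8520
  x_3 = 0.2558·67 + 0.2657·42 + 0.2941·45 + 1.2430·91 + 0.2819·92 = 180.5830
  x_4 = 0.2176·67 + 0.1014·42 + 0.1909·45 + 0.0951·91 + 1.2049·92 = 146.9310

L[1,3] = 0.1814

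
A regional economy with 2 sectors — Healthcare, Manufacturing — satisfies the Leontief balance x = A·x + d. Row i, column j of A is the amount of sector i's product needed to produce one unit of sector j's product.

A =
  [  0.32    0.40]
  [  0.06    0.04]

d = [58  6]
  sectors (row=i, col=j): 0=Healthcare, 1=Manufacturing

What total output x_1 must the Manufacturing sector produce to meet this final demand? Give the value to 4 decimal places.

Form M = I − A:
  [  0.68   -0.40]
  [ -0.06    0.96]
Leontief inverse L = M⁻¹:
  [  1.5267    0.6361]
  [  0.0954    1.0814]
Total output x = L · d:
  x_0 = 1.5267·58 + 0.6361·6 = 92.3664
  x_1 = 0.0954·58 + 1.0814·6 = 12.0229

12.0229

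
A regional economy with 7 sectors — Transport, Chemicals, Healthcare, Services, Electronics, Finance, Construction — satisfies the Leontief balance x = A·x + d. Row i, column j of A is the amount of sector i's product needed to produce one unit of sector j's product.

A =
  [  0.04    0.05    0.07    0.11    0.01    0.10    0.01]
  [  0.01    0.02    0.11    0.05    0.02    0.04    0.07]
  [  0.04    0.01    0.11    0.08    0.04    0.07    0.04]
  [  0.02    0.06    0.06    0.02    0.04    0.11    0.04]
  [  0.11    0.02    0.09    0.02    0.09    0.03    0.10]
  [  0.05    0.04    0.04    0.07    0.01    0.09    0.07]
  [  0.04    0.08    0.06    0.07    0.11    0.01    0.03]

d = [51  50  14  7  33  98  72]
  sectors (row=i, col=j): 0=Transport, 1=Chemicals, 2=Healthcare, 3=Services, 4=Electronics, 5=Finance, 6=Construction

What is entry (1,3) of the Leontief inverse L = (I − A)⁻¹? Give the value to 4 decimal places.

Form M = I − A:
  [  0.96   -0.05   -0.07   -0.11   -0.01   -0.10   -0.01]
  [ -0.01    0.98   -0.11   -0.05   -0.02   -0.04   -0.07]
  [ -0.04   -0.01    0.89   -0.08   -0.04   -0.07   -0.04]
  [ -0.02   -0.06   -0.06    0.98   -0.04   -0.11   -0.04]
  [ -0.11   -0.02   -0.09   -0.02    0.91   -0.03   -0.10]
  [ -0.05   -0.04   -0.04   -0.07   -0.01    0.91   -0.07]
  [ -0.04   -0.08   -0.06   -0.07   -0.11   -0.01    0.97]
Leontief inverse L = M⁻¹:
  [  1.0633    0.0745    0.1153    0.1467    0.0314    0.1482    0.0411]
  [  0.0318    1.0403    0.1509    0.0819    0.0457    0.0733    0.0950]
  [  0.0678    0.0344    1.1580    0.1186    0.0675    0.1154    0.0711]
  [  0.0450    0.0810    0.1025    1.0548    0.0634    0.1468    0.0712]
  [  0.1472    0.0506    0.1493    0.0695    1.1285    0.0770    0.1361]
  [  0.0734    0.0661    0.0822    0.1069    0.0349    1.1313    0.0986]
  [  0.0714    0.1033    0.1140    0.1053    0.1422    0.0503    1.0664]
Total output x = L · d:
  x_0 = 1.0633·51 + 0.0745·50 + 0.1153·14 + 0.1467·7 + 0.0314·33 + 0.1482·98 + 0.0411·72 = 79.1156
  x_1 = 0.0318·51 + 1.0403·50 + 0.1509·14 + 0.0819·7 + 0.0457·33 + 0.0733·98 + 0.0950·72 = 71.8563
  x_2 = 0.0678·51 + 0.0344·50 + 1.1580·14 + 0.1186·7 + 0.0675·33 + 0.1154·98 + 0.0711·72 = 40.8737
  x_3 = 0.0450·51 + 0.0810·50 + 0.1025·14 + 1.0548·7 + 0.0634·33 + 0.1468·98 + 0.0712·72 = 36.7576
  x_4 = 0.1472·51 + 0.0506·50 + 0.1493·14 + 0.0695·7 + 1.1285·33 + 0.0770·98 + 0.1361·72 = 67.1969
  x_5 = 0.0734·51 + 0.0661·50 + 0.0822·14 + 0.1069·7 + 0.0349·33 + 1.1313·98 + 0.0986·72 = 128.0633
  x_6 = 0.0714·51 + 0.1033·50 + 0.1140·14 + 0.1053·7 + 0.1422·33 + 0.0503·98 + 1.0664·72 = 97.5370

L[1,3] = 0.0819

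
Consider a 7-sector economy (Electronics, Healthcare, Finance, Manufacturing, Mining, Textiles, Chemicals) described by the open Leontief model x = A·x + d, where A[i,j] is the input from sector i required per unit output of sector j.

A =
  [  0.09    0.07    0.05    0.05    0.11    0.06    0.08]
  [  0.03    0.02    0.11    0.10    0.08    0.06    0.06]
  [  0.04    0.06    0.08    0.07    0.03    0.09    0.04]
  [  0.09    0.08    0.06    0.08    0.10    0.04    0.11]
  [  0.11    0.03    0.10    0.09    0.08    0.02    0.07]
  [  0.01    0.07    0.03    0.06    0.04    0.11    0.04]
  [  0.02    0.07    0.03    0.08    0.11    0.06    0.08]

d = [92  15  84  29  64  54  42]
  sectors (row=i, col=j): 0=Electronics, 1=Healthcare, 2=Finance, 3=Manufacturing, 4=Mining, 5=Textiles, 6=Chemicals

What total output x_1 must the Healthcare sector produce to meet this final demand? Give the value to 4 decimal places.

Form M = I − A:
  [  0.91   -0.07   -0.05   -0.05   -0.11   -0.06   -0.08]
  [ -0.03    0.98   -0.11   -0.10   -0.08   -0.06   -0.06]
  [ -0.04   -0.06    0.92   -0.07   -0.03   -0.09   -0.04]
  [ -0.09   -0.08   -0.06    0.92   -0.10   -0.04   -0.11]
  [ -0.11   -0.03   -0.10   -0.09    0.92   -0.02   -0.07]
  [ -0.01   -0.07   -0.03   -0.06   -0.04    0.89   -0.04]
  [ -0.02   -0.07   -0.03   -0.08   -0.11   -0.06    0.92]
Leontief inverse L = M⁻¹:
  [  1.1474    0.1236    0.1142    0.1232    0.1877    0.1169    0.1469]
  [  0.0805    1.0710    0.1666    0.1655    0.1454    0.1133    0.1199]
  [  0.0796    0.1043    1.1289    0.1270    0.0861    0.1403    0.0906]
  [  0.1531    0.1400    0.1306    1.1616    0.1876    0.1019    0.1857]
  [  0.1697    0.0860    0.1628    0.1612    1.1574    0.0763    0.1381]
  [  0.0430    0.1077    0.0725    0.1108    0.0891    1.1537    0.0841]
  [  0.0701    0.1171    0.0875    0.1469    0.1785    0.1090    1.1404]
Total output x = L · d:
  x_0 = 1.1474·92 + 0.1236·15 + 0.1142·84 + 0.1232·29 + 0.1877·64 + 0.1169·54 + 0.1469·42 = 145.0724
  x_1 = 0.0805·92 + 1.0710·15 + 0.1666·84 + 0.1655·29 + 0.1454·64 + 0.1133·54 + 0.1199·42 = 62.7201
  x_2 = 0.0796·92 + 0.1043·15 + 1.1289·84 + 0.1270·29 + 0.0861·64 + 0.1403·54 + 0.0906·42 = 124.2961
  x_3 = 0.1531·92 + 0.1400·15 + 0.1306·84 + 1.1616·29 + 0.1876·64 + 0.1019·54 + 0.1857·42 = 86.1571
  x_4 = 0.1697·92 + 0.0860·15 + 0.1628·84 + 0.1612·29 + 1.1574·64 + 0.0763·54 + 0.1381·42 = 119.2421
  x_5 = 0.0430·92 + 0.1077·15 + 0.0725·84 + 0.1108·29 + 0.0891·64 + 1.1537·54 + 0.0841·42 = 86.4155
  x_6 = 0.0701·92 + 0.1171·15 + 0.0875·84 + 0.1469·29 + 0.1785·64 + 0.1090·54 + 1.1404·42 = 85.0162

62.7201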